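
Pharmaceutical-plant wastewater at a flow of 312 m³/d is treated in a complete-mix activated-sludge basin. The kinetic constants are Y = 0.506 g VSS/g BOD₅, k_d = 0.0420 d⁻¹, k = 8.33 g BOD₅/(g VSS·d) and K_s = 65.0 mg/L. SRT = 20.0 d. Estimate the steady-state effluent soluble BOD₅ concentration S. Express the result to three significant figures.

S ≈ 1.45 mg/L

Effluent substrate depends only on kinetics and SRT: S = K_s(1 + k_d θ_c) / [θ_c(Yk − k_d) − 1] = 65.0 × (1 + 0.0420 × 20.0) / [20.0 × (0.506 × 8.33 − 0.0420) − 1] = 119.6 / 82.46 = 1.450 mg/L.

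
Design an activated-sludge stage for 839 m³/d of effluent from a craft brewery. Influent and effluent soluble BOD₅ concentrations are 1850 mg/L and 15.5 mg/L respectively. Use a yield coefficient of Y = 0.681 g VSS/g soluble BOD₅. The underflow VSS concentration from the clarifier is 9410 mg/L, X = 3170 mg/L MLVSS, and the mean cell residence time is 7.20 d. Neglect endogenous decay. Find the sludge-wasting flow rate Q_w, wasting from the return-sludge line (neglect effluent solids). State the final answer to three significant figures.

With k_d = 0 the design equation reduces to V = Y Q (S₀−S) θ_c / X = 0.681 × 839 × (1850 − 15.5) × 7.20 / 3170 = 2381 m³.
Q_w = (V·X)/(θ_c X_r) = 2381 × 3170 / (7.20 × 9410) = 111.4 m³/d.

Q_w ≈ 111 m³/d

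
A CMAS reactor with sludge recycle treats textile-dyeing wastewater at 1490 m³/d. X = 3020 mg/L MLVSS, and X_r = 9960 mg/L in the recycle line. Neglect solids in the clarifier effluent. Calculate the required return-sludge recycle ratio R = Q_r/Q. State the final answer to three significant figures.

R ≈ 0.435

Solids balance on the clarifier gives (1+R)X = R·X_r, so R = X/(X_r − X) = 3020 / (9960 − 3020) = 0.4352.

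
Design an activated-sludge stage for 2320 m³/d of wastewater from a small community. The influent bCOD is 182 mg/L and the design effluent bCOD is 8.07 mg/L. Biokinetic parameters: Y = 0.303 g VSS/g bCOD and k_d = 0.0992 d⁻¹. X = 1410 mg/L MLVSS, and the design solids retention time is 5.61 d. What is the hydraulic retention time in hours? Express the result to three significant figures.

τ ≈ 3.23 h

From the SRT design equation V = Y Q (S₀−S) θ_c / [X (1 + k_d θ_c)] = 0.303 × 2320 × (182 − 8.07) × 5.61 / [1410 × (1 + 0.0992 × 5.61)] = 6.86×10^5 / 2195 = 312.5 m³.
HRT = V/Q = 312.5 m³ / 2320 m³·d⁻¹ = 0.1347 d × 24 = 3.233 h.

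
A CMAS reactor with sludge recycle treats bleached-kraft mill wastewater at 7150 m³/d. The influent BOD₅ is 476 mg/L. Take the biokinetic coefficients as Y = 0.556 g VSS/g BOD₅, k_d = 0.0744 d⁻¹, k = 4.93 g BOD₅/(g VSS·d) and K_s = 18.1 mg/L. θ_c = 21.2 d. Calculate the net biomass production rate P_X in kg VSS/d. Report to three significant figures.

P_X ≈ 733 kg VSS/d

Effluent substrate depends only on kinetics and SRT: S = K_s(1 + k_d θ_c) / [θ_c(Yk − k_d) − 1] = 18.1 × (1 + 0.0744 × 21.2) / [21.2 × (0.556 × 4.93 − 0.0744) − 1] = 46.65 / 55.53 = 0.8400 mg/L.
Y_obs = Y / (1 + k_d θ_c) = 0.556 / (1 + 0.0744 × 21.2) = 0.556 / 2.577 = 0.2157.
Mass of BOD₅ removed per day: Q(S₀ − S) = 7150 × 475.2 g/m³ = 3397 kg/d.
Net biomass production P_X = Y_obs × Q·(S₀ − S) = 0.2157 × 3397 = 732.9 kg VSS/d.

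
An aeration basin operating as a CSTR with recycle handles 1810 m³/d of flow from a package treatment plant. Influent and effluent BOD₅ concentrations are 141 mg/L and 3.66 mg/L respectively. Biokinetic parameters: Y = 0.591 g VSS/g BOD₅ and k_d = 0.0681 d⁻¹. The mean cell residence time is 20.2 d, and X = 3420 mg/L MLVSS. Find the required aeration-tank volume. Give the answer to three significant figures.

V ≈ 365 m³

Rearranging the biomass balance for a CMAS with decay, V = Y·Q·ΔS·θ_c / [X·(1+k_d θ_c)] = 0.591 × 1810 × (141 − 3.66) × 20.2 / [3420 × (1 + 0.0681 × 20.2)] = 2.97×10^6 / 8125 = 365.3 m³.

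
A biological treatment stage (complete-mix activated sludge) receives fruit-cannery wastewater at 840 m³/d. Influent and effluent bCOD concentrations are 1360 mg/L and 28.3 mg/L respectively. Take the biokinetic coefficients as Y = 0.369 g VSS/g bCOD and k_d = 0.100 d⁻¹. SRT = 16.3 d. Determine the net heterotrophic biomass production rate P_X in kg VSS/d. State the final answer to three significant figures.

P_X ≈ 157 kg VSS/d

The observed yield is Y_obs = Y/(1 + k_d·θ_c) = 0.369 / (1 + 0.100 × 16.3) = 0.369 / 2.630 = 0.1403 g VSS per g bCOD removed.
Mass of bCOD removed per day: Q(S₀ − S) = 840 × 1332 g/m³ = 1119 kg/d.
Net biomass production P_X = Y_obs × Q·(S₀ − S) = 0.1403 × 1119 = 156.9 kg VSS/d.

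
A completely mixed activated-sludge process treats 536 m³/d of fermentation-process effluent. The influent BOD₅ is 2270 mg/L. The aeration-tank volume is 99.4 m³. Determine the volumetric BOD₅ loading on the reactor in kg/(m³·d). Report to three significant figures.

Volumetric loading L_v = Q·S₀ / V = 536 × 2270 g/m³ / 99.40 m³ = 12241 g/(m³·d) = 12.24 kg BOD₅/(m³·d).

L_v ≈ 12.2 kg BOD₅/(m³·d)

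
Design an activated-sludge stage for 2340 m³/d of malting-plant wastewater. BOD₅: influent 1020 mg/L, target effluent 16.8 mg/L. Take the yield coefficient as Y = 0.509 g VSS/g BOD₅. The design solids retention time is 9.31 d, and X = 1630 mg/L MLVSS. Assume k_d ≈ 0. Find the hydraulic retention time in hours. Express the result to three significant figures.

τ ≈ 70.0 h

Biomass mass balance (decay neglected): V·X = Y·Q·(S₀ − S)·θ_c, so V = 0.509 × 2340 × (1020 − 16.8) × 9.31 / 1630 = 6825 m³.
HRT = V/Q = 6825 m³ / 2340 m³·d⁻¹ = 2.917 d × 24 = 70.00 h.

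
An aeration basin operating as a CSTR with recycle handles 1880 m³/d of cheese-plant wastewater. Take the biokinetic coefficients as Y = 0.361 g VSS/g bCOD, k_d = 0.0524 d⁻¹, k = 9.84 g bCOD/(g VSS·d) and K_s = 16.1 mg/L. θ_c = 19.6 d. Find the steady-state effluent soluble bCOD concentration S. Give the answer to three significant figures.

S ≈ 0.483 mg/L

Effluent substrate depends only on kinetics and SRT: S = K_s(1 + k_d θ_c) / [θ_c(Yk − k_d) − 1] = 16.1 × (1 + 0.0524 × 19.6) / [19.6 × (0.361 × 9.84 − 0.0524) − 1] = 32.64 / 67.60 = 0.4828 mg/L.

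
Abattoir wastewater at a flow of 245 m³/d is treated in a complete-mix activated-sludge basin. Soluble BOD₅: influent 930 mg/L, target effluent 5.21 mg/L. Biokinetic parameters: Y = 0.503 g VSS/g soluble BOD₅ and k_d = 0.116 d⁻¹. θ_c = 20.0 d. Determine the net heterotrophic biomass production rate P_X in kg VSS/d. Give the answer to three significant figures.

The observed yield is Y_obs = Y/(1 + k_d·θ_c) = 0.503 / (1 + 0.116 × 20.0) = 0.503 / 3.320 = 0.1515 g VSS per g soluble BOD₅ removed.
Q·(S₀ − S) = 245 × (930 − 5.21) × 10⁻³ = 226.6 kg/d removed.
So the net sludge growth is P_X = 0.1515 × 226.6 = 34.33 kg VSS/d.

P_X ≈ 34.3 kg VSS/d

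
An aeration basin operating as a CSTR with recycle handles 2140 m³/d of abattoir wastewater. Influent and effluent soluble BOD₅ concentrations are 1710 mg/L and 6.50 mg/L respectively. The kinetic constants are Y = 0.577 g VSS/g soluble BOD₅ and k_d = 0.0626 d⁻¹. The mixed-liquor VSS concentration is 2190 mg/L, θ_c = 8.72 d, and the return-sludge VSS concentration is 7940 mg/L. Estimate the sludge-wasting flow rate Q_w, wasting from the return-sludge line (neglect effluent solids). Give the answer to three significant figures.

Rearranging the biomass balance for a CMAS with decay, V = Y·Q·ΔS·θ_c / [X·(1+k_d θ_c)] = 0.577 × 2140 × (1710 − 6.50) × 8.72 / [2190 × (1 + 0.0626 × 8.72)] = 1.83×10^7 / 3385 = 5418 m³.
θ_c = V·X/(Q_w·X_r) when wasting from the recycle, so Q_w = V·X/(θ_c·X_r) = 5418 × 2190 / (8.72 × 7940) = 171.4 m³/d.

Q_w ≈ 171 m³/d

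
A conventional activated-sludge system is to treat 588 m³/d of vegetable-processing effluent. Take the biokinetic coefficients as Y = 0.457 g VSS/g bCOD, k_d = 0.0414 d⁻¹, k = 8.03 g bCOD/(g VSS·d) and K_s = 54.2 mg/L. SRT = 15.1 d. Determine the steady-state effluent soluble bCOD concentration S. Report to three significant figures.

S ≈ 1.64 mg/L

From the Monod/SRT balance for a CMAS, S = K_s·(1+k_d θ_c)/[θ_c·(Y k − k_d) − 1] = 54.2 × (1 + 0.0414 × 15.1) / [15.1 × (0.457 × 8.03 − 0.0414) − 1] = 88.08 / 53.79 = 1.638 mg/L.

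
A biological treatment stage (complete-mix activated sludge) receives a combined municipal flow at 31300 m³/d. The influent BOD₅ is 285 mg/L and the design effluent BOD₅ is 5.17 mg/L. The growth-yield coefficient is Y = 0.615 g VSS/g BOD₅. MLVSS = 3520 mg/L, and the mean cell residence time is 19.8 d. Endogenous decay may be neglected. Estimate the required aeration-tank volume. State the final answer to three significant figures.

V·X = Y·Q·ΔS·θ_c gives V = 0.615 × 31300 × (285 − 5.17) × 19.8 / 3520 = 30300 m³.

V ≈ 30300 m³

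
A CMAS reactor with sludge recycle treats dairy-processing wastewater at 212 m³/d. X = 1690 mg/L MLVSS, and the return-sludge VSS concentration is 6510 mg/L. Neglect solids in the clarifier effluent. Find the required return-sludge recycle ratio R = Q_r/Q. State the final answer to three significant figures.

R ≈ 0.351

Solids balance on the clarifier gives (1+R)X = R·X_r, so R = X/(X_r − X) = 1690 / (6510 − 1690) = 0.3506.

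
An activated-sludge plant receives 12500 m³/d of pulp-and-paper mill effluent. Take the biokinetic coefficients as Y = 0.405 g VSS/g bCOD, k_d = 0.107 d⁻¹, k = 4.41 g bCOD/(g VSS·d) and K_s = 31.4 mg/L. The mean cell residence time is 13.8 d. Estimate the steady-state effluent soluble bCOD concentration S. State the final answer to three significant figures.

From the Monod/SRT balance for a CMAS, S = K_s·(1+k_d θ_c)/[θ_c·(Y k − k_d) − 1] = 31.4 × (1 + 0.107 × 13.8) / [13.8 × (0.405 × 4.41 − 0.107) − 1] = 77.77 / 22.17 = 3.508 mg/L.

S ≈ 3.51 mg/L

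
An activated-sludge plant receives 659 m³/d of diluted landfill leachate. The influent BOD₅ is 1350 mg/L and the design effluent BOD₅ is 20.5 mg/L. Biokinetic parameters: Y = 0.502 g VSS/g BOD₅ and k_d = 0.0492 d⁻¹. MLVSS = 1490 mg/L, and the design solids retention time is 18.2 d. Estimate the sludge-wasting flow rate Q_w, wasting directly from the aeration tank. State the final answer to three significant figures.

Q_w ≈ 156 m³/d

Steady-state biomass mass balance: V·X·(1 + k_d·θ_c) = Y·Q·(S₀ − S)·θ_c, so V = 0.502 × 659 × (1350 − 20.5) × 18.2 / [1490 × (1 + 0.0492 × 18.2)] = 8×10^6 / 2824 = 2834 m³.
Wasting from the aeration tank: Q_w = V / θ_c = 2834 / 18.2 = 155.7 m³/d.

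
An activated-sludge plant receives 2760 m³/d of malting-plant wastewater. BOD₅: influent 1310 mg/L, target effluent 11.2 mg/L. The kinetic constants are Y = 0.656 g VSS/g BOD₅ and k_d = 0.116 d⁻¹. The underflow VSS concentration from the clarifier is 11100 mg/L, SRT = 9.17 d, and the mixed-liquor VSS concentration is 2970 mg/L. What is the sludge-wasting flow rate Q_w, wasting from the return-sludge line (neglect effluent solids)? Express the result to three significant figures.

From the SRT design equation V = Y Q (S₀−S) θ_c / [X (1 + k_d θ_c)] = 0.656 × 2760 × (1310 − 11.2) × 9.17 / [2970 × (1 + 0.116 × 9.17)] = 2.16×10^7 / 6129 = 3518 m³.
θ_c = V·X/(Q_w·X_r) when wasting from the recycle, so Q_w = V·X/(θ_c·X_r) = 3518 × 2970 / (9.17 × 11100) = 102.7 m³/d.

Q_w ≈ 103 m³/d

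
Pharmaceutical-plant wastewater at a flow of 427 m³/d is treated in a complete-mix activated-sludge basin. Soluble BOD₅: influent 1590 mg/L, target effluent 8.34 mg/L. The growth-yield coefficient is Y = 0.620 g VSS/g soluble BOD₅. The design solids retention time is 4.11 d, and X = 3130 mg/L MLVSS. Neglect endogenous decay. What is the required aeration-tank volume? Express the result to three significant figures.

V ≈ 550 m³

Biomass mass balance (decay neglected): V·X = Y·Q·(S₀ − S)·θ_c, so V = 0.620 × 427 × (1590 − 8.34) × 4.11 / 3130 = 549.8 m³.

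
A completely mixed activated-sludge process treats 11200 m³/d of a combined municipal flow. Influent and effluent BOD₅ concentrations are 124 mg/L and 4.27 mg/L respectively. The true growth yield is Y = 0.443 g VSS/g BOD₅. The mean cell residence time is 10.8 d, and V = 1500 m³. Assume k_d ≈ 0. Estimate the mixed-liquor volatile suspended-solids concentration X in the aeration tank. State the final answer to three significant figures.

X = Y·Q·ΔS·θ_c / V = 0.443 × 11200 × (124 − 4.27) × 10.8 / 1500 = 4277 mg/L.

X ≈ 4280 mg/L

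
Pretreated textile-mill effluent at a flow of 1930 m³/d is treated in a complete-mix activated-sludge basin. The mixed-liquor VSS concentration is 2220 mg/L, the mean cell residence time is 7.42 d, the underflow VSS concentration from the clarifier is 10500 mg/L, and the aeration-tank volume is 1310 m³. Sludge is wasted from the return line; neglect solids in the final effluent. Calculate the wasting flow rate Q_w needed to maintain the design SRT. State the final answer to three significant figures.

θ_c = V·X/(Q_w·X_r) when wasting from the recycle, so Q_w = V·X/(θ_c·X_r) = 1310 × 2220 / (7.42 × 10500) = 37.33 m³/d.

Q_w ≈ 37.3 m³/d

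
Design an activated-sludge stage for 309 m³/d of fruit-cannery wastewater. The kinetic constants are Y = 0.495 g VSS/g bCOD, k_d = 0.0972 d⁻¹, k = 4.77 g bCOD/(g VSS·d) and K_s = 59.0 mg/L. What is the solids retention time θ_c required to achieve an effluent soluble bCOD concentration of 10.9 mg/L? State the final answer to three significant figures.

θ_c ≈ 3.69 d

Specific growth rate at S = 10.9 mg/L: μ = YkS/(K_s+S) = 0.495·4.77·10.9/(59.0+10.9) = 0.3682 d⁻¹.
Then 1/θ_c = μ − k_d = 0.3682 − 0.0972 = 0.2710 d⁻¹, giving θ_c = 3.690 d.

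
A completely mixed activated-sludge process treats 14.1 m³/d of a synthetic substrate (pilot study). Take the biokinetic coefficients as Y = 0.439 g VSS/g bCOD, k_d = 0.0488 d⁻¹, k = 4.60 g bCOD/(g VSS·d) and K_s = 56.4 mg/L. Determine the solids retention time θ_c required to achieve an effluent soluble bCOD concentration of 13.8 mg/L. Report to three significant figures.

At the target effluent, Y k S/(K_s+S) = 0.439×4.60×13.8/70.20 = 0.3970 d⁻¹.
θ_c = 1/(μ − k_d) = 1/(0.3970 − 0.0488) = 1/0.3482 = 2.872 d.

θ_c ≈ 2.87 d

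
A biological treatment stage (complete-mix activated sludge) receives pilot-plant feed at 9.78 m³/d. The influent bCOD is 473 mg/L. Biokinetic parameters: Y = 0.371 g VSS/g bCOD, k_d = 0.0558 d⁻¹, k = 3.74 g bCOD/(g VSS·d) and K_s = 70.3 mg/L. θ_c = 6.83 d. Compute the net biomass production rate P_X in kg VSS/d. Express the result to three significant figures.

Effluent substrate depends only on kinetics and SRT: S = K_s(1 + k_d θ_c) / [θ_c(Yk − k_d) − 1] = 70.3 × (1 + 0.0558 × 6.83) / [6.83 × (0.371 × 3.74 − 0.0558) − 1] = 97.09 / 8.096 = 11.99 mg/L.
Correct the yield for decay: Y_obs = Y/(1 + k_d θ_c) = 0.371 / (1 + 0.0558 × 6.83) = 0.371 / 1.381 = 0.2686.
Substrate removed = Q·(S₀ − S) = 9.78 m³/d × (473 − 12.0) g/m³ = 4.51×10^3 g/d = 4.509 kg/d.
P_X = Y_obs · Q(S₀ − S) = 0.2686 × 4.509 = 1.211 kg VSS/d.

P_X ≈ 1.21 kg VSS/d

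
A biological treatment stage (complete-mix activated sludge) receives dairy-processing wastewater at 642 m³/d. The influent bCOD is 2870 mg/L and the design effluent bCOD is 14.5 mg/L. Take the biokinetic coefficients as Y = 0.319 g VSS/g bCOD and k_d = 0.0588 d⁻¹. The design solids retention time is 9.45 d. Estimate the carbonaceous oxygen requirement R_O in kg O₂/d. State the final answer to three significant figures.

The observed yield is Y_obs = Y/(1 + k_d·θ_c) = 0.319 / (1 + 0.0588 × 9.45) = 0.319 / 1.556 = 0.2051 g VSS per g bCOD removed.
Q·(S₀ − S) = 642 × (2870 − 14.5) × 10⁻³ = 1833 kg/d removed.
P_X = Y_obs·Q·(S₀ − S) = 0.2051 × 1833 = 375.9 kg VSS/d.
R_O = Q·ΔS − 1.42 P_X = 1833 − 533.8 = 1299 kg O₂/d.

R_O ≈ 1300 kg O₂/d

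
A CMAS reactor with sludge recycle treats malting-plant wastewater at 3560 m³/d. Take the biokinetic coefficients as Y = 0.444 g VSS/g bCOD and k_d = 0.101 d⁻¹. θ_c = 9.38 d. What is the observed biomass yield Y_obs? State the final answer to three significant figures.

The observed yield is Y_obs = Y/(1 + k_d·θ_c) = 0.444 / (1 + 0.101 × 9.38) = 0.444 / 1.947 = 0.2280 g VSS per g bCOD removed.

Y_obs ≈ 0.228 g VSS/g bCOD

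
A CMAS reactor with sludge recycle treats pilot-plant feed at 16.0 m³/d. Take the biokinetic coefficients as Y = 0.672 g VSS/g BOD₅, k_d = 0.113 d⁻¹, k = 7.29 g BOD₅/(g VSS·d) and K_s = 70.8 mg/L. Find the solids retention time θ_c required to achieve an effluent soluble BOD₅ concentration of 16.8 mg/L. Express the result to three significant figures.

At the target effluent, Y k S/(K_s+S) = 0.672×7.29×16.8/87.60 = 0.9395 d⁻¹.
θ_c = 1/(μ − k_d) = 1/(0.9395 − 0.113) = 1/0.8265 = 1.210 d.

θ_c ≈ 1.21 d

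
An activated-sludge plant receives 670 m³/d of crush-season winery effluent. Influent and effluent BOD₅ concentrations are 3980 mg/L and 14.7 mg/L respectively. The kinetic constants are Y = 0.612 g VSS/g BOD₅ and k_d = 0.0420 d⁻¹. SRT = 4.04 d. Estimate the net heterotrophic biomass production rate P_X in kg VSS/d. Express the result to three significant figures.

P_X ≈ 1390 kg VSS/d

The observed yield is Y_obs = Y/(1 + k_d·θ_c) = 0.612 / (1 + 0.0420 × 4.04) = 0.612 / 1.170 = 0.5232 g VSS per g BOD₅ removed.
ΔS = 3980 − 14.7 = 3965 mg/L, so the substrate removal rate is 670 × 3965/1000 = 2657 kg BOD₅/d.
So the net sludge growth is P_X = 0.5232 × 2657 = 1390 kg VSS/d.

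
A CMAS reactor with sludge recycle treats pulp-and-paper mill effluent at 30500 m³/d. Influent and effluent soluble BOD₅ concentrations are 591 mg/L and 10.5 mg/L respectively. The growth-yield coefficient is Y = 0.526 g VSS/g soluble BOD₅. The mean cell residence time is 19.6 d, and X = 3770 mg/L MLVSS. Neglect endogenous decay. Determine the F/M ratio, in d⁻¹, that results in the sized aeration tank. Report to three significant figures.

Biomass mass balance (decay neglected): V·X = Y·Q·(S₀ − S)·θ_c, so V = 0.526 × 30500 × (591 − 10.5) × 19.6 / 3770 = 48418 m³.
F/M = applied load / biomass = Q·S₀/(V·X) = 30500 × 591 / (48418 × 3770) = 0.09875 d⁻¹.

F/M ≈ 0.0988 d⁻¹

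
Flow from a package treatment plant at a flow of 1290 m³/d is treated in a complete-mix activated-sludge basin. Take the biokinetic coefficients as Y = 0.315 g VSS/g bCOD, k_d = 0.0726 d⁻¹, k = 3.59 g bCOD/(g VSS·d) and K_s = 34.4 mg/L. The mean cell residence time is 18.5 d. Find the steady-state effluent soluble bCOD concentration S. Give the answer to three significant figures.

S ≈ 4.34 mg/L

For a completely mixed reactor with recycle the Lawrence–McCarty relation gives S = K_s·(1 + k_d·θ_c) / [θ_c·(Y·k − k_d) − 1] = 34.4 × (1 + 0.0726 × 18.5) / [18.5 × (0.315 × 3.59 − 0.0726) − 1] = 80.60 / 18.58 = 4.339 mg/L.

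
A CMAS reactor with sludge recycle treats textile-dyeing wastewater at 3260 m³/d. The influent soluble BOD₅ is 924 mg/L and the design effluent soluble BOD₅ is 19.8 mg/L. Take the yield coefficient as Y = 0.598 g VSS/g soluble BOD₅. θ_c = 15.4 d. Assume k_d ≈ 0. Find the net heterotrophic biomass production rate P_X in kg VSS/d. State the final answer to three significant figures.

P_X ≈ 1760 kg VSS/d

Since k_d ≈ 0, Y_obs = Y = 0.598 g VSS/g soluble BOD₅.
Mass of soluble BOD₅ removed per day: Q(S₀ − S) = 3260 × 904.2 g/m³ = 2948 kg/d.
Net biomass production P_X = Y_obs × Q·(S₀ − S) = 0.5980 × 2948 = 1763 kg VSS/d.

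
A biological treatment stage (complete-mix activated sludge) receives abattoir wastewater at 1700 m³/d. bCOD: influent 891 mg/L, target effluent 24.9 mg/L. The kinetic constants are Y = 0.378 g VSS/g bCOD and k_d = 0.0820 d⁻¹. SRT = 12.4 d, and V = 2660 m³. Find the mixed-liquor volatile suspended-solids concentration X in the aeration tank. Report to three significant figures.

From V·X·(1 + k_d·θ_c) = Y·Q·(S₀ − S)·θ_c: X = 0.378 × 1700 × (891 − 24.9) × 12.4 / [2660 × (1 + 0.0820 × 12.4)] = 1286 mg/L.

X ≈ 1290 mg/L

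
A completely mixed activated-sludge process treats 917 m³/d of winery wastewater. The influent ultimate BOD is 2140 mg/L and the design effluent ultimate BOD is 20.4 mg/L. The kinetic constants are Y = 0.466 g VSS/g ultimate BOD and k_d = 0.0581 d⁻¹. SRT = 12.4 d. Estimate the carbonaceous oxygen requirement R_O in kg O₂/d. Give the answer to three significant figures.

R_O ≈ 1200 kg O₂/d

Correct the yield for decay: Y_obs = Y/(1 + k_d θ_c) = 0.466 / (1 + 0.0581 × 12.4) = 0.466 / 1.720 = 0.2709.
ΔS = 2140 − 20.4 = 2120 mg/L, so the substrate removal rate is 917 × 2120/1000 = 1944 kg ultimate BOD/d.
Net sludge production P_X = 0.2709 × 1944 = 526.5 kg VSS/d.
R_O = Q·ΔS − 1.42 P_X = 1944 − 747.6 = 1196 kg O₂/d.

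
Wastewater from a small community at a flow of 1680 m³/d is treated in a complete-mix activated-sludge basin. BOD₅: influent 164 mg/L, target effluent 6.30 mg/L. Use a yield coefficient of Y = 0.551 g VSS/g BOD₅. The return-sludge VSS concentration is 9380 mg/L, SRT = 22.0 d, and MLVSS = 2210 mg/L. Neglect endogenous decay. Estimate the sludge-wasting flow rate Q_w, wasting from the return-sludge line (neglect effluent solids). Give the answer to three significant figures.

Biomass mass balance (decay neglected): V·X = Y·Q·(S₀ − S)·θ_c, so V = 0.551 × 1680 × (164 − 6.30) × 22.0 / 2210 = 1453 m³.
Wasting from the return line (neglecting effluent solids): Q_w = V·X / (θ_c·X_r) = 1453 × 2210 / (22.0 × 9380) = 15.56 m³/d.

Q_w ≈ 15.6 m³/d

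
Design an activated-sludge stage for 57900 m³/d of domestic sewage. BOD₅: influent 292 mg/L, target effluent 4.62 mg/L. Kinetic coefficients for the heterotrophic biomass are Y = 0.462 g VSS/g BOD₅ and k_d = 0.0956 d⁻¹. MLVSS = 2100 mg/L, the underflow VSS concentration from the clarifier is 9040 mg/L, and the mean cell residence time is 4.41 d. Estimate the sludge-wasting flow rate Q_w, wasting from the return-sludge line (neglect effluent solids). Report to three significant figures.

Q_w ≈ 598 m³/d

From the SRT design equation V = Y Q (S₀−S) θ_c / [X (1 + k_d θ_c)] = 0.462 × 57900 × (292 − 4.62) × 4.41 / [2100 × (1 + 0.0956 × 4.41)] = 3.39×10^7 / 2985 = 11356 m³.
Wasting from the return line (neglecting effluent solids): Q_w = V·X / (θ_c·X_r) = 11356 × 2100 / (4.41 × 9040) = 598.2 m³/d.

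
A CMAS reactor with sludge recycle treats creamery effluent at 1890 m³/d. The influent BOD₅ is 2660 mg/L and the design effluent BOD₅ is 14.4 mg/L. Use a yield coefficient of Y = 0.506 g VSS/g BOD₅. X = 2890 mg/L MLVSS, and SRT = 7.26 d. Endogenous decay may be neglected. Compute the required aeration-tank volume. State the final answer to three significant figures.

With k_d = 0 the design equation reduces to V = Y Q (S₀−S) θ_c / X = 0.506 × 1890 × (2660 − 14.4) × 7.26 / 2890 = 6356 m³.

V ≈ 6360 m³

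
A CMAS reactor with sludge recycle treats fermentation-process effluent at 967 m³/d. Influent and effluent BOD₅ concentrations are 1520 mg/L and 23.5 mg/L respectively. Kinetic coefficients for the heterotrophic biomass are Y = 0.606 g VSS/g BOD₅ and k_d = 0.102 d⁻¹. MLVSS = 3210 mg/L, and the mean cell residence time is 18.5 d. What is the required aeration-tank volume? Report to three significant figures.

From the SRT design equation V = Y Q (S₀−S) θ_c / [X (1 + k_d θ_c)] = 0.606 × 967 × (1520 − 23.5) × 18.5 / [3210 × (1 + 0.102 × 18.5)] = 1.62×10^7 / 9267 = 1751 m³.

V ≈ 1750 m³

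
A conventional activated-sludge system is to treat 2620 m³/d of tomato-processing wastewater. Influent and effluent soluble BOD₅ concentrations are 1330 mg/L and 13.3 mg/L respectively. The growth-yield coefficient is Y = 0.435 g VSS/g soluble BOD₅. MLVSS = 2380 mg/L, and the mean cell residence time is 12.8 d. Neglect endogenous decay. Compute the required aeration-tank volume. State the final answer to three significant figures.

V ≈ 8070 m³

V·X = Y·Q·ΔS·θ_c gives V = 0.435 × 2620 × (1330 − 13.3) × 12.8 / 2380 = 8071 m³.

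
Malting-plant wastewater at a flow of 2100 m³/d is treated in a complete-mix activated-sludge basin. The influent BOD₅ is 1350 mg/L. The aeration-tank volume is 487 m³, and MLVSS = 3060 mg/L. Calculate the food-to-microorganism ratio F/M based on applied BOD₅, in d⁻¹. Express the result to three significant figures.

F/M ≈ 1.90 d⁻¹

F/M = applied load / biomass = Q·S₀/(V·X) = 2100 × 1350 / (487.0 × 3060) = 1.902 d⁻¹.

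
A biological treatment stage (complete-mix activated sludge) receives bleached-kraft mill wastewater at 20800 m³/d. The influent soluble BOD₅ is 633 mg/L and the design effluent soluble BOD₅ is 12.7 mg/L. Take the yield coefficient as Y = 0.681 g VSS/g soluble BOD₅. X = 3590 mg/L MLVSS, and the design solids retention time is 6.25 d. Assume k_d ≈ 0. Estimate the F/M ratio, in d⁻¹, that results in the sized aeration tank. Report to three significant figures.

F/M ≈ 0.240 d⁻¹

Biomass mass balance (decay neglected): V·X = Y·Q·(S₀ − S)·θ_c, so V = 0.681 × 20800 × (633 − 12.7) × 6.25 / 3590 = 15297 m³.
Food-to-microorganism ratio F/M = Q S₀ / (V X) = 20800 × 633 / (15297 × 3590) = 0.2398 d⁻¹.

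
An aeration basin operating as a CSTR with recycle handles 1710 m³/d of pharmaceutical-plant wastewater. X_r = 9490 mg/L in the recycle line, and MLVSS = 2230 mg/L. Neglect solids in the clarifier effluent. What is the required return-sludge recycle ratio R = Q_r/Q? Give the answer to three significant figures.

R ≈ 0.307

Mass balance around the secondary clarifier (neglecting effluent solids): R = X / (X_r − X) = 2230 / (9490 − 2230) = 0.3072.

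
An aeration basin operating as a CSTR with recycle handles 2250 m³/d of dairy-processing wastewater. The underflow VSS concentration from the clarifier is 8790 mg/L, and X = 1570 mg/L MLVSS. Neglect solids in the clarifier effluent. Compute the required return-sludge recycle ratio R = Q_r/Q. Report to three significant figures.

Solids balance on the clarifier gives (1+R)X = R·X_r, so R = X/(X_r − X) = 1570 / (8790 − 1570) = 0.2175.

R ≈ 0.217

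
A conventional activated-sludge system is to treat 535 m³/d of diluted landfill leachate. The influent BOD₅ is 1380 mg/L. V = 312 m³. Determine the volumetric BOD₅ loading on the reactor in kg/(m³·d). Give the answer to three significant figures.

L_v ≈ 2.37 kg BOD₅/(m³·d)

Applied BOD₅ load per unit volume = Q·S₀/V = (535 × 1380/1000)/312.0 = 2.366 kg BOD₅·m⁻³·d⁻¹.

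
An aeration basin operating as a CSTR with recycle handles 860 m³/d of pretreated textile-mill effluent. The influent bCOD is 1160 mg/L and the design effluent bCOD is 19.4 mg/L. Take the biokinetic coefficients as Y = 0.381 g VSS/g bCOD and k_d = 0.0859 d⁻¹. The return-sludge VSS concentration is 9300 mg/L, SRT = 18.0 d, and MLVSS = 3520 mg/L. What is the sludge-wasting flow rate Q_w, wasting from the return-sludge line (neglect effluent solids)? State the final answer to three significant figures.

From the SRT design equation V = Y Q (S₀−S) θ_c / [X (1 + k_d θ_c)] = 0.381 × 860 × (1160 − 19.4) × 18.0 / [3520 × (1 + 0.0859 × 18.0)] = 6.73×10^6 / 8963 = 750.6 m³.
θ_c = V·X/(Q_w·X_r) when wasting from the recycle, so Q_w = V·X/(θ_c·X_r) = 750.6 × 3520 / (18.0 × 9300) = 15.78 m³/d.

Q_w ≈ 15.8 m³/d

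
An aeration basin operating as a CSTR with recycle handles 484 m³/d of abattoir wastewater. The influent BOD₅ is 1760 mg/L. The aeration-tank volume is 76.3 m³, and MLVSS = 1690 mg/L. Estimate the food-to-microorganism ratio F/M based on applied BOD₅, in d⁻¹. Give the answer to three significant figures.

Food-to-microorganism ratio F/M = Q S₀ / (V X) = 484 × 1760 / (76.30 × 1690) = 6.606 d⁻¹.

F/M ≈ 6.61 d⁻¹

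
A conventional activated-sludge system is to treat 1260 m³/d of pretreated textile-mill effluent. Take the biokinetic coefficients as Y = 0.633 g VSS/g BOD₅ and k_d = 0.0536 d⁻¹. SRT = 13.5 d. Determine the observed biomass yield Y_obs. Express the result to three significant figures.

Observed yield with endogenous decay: Y_obs = Y / (1 + k_d·θ_c) = 0.633 / (1 + 0.0536 × 13.5) = 0.633 / 1.724 = 0.3673 g VSS/g BOD₅.

Y_obs ≈ 0.367 g VSS/g BOD₅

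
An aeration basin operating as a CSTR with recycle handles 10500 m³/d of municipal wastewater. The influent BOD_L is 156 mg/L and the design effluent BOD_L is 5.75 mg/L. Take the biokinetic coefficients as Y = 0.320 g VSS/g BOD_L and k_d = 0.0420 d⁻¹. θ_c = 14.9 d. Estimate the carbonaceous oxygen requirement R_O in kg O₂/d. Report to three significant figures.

Correct the yield for decay: Y_obs = Y/(1 + k_d θ_c) = 0.320 / (1 + 0.0420 × 14.9) = 0.320 / 1.626 = 0.1968.
ΔS = 156 − 5.75 = 150.2 mg/L, so the substrate removal rate is 10500 × 150.2/1000 = 1578 kg BOD_L/d.
P_X = Y_obs·Q·(S₀ − S) = 0.1968 × 1578 = 310.5 kg VSS/d.
R_O = Q·ΔS − 1.42 P_X = 1578 − 440.9 = 1137 kg O₂/d.

R_O ≈ 1140 kg O₂/d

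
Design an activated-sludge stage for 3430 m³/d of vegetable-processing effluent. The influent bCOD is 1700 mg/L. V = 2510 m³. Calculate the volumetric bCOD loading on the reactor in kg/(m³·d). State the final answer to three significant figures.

L_v ≈ 2.32 kg bCOD/(m³·d)

Volumetric loading L_v = Q·S₀ / V = 3430 × 1700 g/m³ / 2510 m³ = 2323 g/(m³·d) = 2.323 kg bCOD/(m³·d).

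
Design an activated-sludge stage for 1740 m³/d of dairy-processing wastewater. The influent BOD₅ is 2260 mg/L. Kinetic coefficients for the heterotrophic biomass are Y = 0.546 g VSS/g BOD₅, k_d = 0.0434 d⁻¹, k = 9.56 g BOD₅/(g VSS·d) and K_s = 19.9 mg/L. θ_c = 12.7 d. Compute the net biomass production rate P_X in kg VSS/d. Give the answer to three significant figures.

Effluent substrate depends only on kinetics and SRT: S = K_s(1 + k_d θ_c) / [θ_c(Yk − k_d) − 1] = 19.9 × (1 + 0.0434 × 12.7) / [12.7 × (0.546 × 9.56 − 0.0434) − 1] = 30.87 / 64.74 = 0.4768 mg/L.
The observed yield is Y_obs = Y/(1 + k_d·θ_c) = 0.546 / (1 + 0.0434 × 12.7) = 0.546 / 1.551 = 0.3520 g VSS per g BOD₅ removed.
ΔS = 2260 − 0.477 = 2260 mg/L, so the substrate removal rate is 1740 × 2260/1000 = 3932 kg BOD₅/d.
P_X = Y_obs · Q(S₀ − S) = 0.3520 × 3932 = 1384 kg VSS/d.

P_X ≈ 1380 kg VSS/d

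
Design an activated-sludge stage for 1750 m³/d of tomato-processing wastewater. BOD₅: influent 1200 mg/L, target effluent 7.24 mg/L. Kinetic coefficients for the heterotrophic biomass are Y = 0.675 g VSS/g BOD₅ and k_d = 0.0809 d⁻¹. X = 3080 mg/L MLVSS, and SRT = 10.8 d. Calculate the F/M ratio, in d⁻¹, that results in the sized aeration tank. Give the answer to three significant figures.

F/M ≈ 0.259 d⁻¹

From the SRT design equation V = Y Q (S₀−S) θ_c / [X (1 + k_d θ_c)] = 0.675 × 1750 × (1200 − 7.24) × 10.8 / [3080 × (1 + 0.0809 × 10.8)] = 1.52×10^7 / 5771 = 2637 m³.
F/M = applied load / biomass = Q·S₀/(V·X) = 1750 × 1200 / (2637 × 3080) = 0.2586 d⁻¹.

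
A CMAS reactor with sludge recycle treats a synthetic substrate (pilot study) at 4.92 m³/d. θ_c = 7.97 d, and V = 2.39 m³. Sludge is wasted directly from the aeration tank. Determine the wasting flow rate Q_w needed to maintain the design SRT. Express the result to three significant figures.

Wasting from the aeration tank: Q_w = V / θ_c = 2.390 / 7.97 = 0.2999 m³/d.

Q_w ≈ 0.300 m³/d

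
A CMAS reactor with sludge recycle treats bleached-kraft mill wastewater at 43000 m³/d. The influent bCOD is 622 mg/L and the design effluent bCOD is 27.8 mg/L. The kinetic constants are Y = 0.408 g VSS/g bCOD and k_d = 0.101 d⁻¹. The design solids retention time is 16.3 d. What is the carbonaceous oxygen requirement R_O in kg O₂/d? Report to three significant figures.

Observed yield with endogenous decay: Y_obs = Y / (1 + k_d·θ_c) = 0.408 / (1 + 0.101 × 16.3) = 0.408 / 2.646 = 0.1542 g VSS/g bCOD.
ΔS = 622 − 27.8 = 594.2 mg/L, so the substrate removal rate is 43000 × 594.2/1000 = 25551 kg bCOD/d.
Net sludge production P_X = 0.1542 × 25551 = 3939 kg VSS/d.
R_O = Q·(S₀ − S) − 1.42·P_X = 25551 − 1.42 × 3939 = 19957 kg O₂/d.

R_O ≈ 20000 kg O₂/d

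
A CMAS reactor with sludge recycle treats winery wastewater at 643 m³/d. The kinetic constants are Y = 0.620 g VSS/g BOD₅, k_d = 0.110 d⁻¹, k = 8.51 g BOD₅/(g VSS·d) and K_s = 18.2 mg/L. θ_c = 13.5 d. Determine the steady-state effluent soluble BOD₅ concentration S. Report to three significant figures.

Effluent substrate depends only on kinetics and SRT: S = K_s(1 + k_d θ_c) / [θ_c(Yk − k_d) − 1] = 18.2 × (1 + 0.110 × 13.5) / [13.5 × (0.620 × 8.51 − 0.110) − 1] = 45.23 / 68.74 = 0.6579 mg/L.

S ≈ 0.658 mg/L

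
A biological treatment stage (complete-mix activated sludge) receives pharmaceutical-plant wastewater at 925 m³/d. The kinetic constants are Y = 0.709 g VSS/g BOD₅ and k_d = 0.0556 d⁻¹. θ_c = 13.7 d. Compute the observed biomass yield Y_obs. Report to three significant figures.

Y_obs ≈ 0.402 g VSS/g BOD₅

Correct the yield for decay: Y_obs = Y/(1 + k_d θ_c) = 0.709 / (1 + 0.0556 × 13.7) = 0.709 / 1.762 = 0.4024.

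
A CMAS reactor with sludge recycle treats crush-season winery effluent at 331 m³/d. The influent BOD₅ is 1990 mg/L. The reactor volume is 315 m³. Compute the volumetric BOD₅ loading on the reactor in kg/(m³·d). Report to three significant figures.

Volumetric loading L_v = Q·S₀ / V = 331 × 1990 g/m³ / 315.0 m³ = 2091 g/(m³·d) = 2.091 kg BOD₅/(m³·d).

L_v ≈ 2.09 kg BOD₅/(m³·d)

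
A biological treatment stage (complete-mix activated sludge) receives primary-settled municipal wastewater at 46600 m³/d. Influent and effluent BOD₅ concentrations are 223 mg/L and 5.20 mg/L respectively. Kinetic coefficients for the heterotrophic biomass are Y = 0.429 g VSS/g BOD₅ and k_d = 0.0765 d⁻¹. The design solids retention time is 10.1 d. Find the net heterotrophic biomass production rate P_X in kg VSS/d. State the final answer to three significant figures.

P_X ≈ 2460 kg VSS/d

Y_obs = Y / (1 + k_d θ_c) = 0.429 / (1 + 0.0765 × 10.1) = 0.429 / 1.773 = 0.2420.
ΔS = 223 − 5.20 = 217.8 mg/L, so the substrate removal rate is 46600 × 217.8/1000 = 10149 kg BOD₅/d.
P_X = Y_obs · Q(S₀ − S) = 0.2420 × 10149 = 2456 kg VSS/d.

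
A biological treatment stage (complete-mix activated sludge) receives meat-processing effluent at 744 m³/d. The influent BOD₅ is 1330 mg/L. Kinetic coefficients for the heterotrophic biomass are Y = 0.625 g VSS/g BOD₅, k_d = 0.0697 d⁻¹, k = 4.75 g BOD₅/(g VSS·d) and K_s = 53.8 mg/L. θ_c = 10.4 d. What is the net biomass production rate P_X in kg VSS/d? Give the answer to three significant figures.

Effluent substrate depends only on kinetics and SRT: S = K_s(1 + k_d θ_c) / [θ_c(Yk − k_d) − 1] = 53.8 × (1 + 0.0697 × 10.4) / [10.4 × (0.625 × 4.75 − 0.0697) − 1] = 92.80 / 29.15 = 3.183 mg/L.
Y_obs = Y / (1 + k_d θ_c) = 0.625 / (1 + 0.0697 × 10.4) = 0.625 / 1.725 = 0.3623.
Q·(S₀ − S) = 744 × (1330 − 3.18) × 10⁻³ = 987.2 kg/d removed.
Net biomass production P_X = Y_obs × Q·(S₀ − S) = 0.3623 × 987.2 = 357.7 kg VSS/d.

P_X ≈ 358 kg VSS/d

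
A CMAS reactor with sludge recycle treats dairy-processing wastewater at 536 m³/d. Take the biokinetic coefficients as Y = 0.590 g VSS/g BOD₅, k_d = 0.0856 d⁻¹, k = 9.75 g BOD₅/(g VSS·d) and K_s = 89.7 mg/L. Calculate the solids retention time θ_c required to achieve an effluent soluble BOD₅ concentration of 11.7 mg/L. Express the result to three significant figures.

θ_c ≈ 1.73 d

At the target effluent, Y k S/(K_s+S) = 0.590×9.75×11.7/101.4 = 0.6637 d⁻¹.
1/θ_c = 0.6637 − 0.0856 = 0.5781 d⁻¹, so θ_c = 1.730 d.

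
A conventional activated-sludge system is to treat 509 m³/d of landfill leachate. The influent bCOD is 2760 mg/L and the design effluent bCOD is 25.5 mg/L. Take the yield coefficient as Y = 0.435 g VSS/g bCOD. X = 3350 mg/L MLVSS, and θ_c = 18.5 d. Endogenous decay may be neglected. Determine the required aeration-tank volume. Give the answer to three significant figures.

With k_d = 0 the design equation reduces to V = Y Q (S₀−S) θ_c / X = 0.435 × 509 × (2760 − 25.5) × 18.5 / 3350 = 3344 m³.

V ≈ 3340 m³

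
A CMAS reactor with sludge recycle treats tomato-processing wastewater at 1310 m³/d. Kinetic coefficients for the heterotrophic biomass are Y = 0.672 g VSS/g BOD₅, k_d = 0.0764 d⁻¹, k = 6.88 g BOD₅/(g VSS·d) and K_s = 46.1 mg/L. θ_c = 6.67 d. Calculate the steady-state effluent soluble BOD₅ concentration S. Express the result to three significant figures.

S ≈ 2.37 mg/L

Effluent substrate depends only on kinetics and SRT: S = K_s(1 + k_d θ_c) / [θ_c(Yk − k_d) − 1] = 46.1 × (1 + 0.0764 × 6.67) / [6.67 × (0.672 × 6.88 − 0.0764) − 1] = 69.59 / 29.33 = 2.373 mg/L.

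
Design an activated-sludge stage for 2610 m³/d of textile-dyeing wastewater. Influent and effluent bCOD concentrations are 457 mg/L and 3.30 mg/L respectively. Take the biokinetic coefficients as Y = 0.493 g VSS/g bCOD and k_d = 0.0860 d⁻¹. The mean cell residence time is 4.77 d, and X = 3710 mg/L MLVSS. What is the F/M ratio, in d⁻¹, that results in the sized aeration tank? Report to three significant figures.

Steady-state biomass mass balance: V·X·(1 + k_d·θ_c) = Y·Q·(S₀ − S)·θ_c, so V = 0.493 × 2610 × (457 − 3.30) × 4.77 / [3710 × (1 + 0.0860 × 4.77)] = 2.78×10^6 / 5232 = 532.2 m³.
F/M = Q·S₀ / (V·X) = 2610 × 457 / (532.2 × 3710) = 0.6040 g bCOD·(g VSS·d)⁻¹.

F/M ≈ 0.604 d⁻¹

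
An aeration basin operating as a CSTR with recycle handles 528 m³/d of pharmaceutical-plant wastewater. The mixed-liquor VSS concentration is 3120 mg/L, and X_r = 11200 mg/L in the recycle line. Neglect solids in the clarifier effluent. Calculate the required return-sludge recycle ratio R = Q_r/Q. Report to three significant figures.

R ≈ 0.386

R = Q_r/Q = X/(X_r − X) = 3120 / (11200 − 3120) = 0.3861.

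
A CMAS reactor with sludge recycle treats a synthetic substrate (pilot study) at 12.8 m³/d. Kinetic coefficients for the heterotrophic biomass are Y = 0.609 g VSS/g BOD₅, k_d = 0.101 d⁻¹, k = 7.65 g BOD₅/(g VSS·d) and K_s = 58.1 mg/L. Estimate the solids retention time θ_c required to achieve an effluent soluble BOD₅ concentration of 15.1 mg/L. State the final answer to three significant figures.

θ_c ≈ 1.16 d

Specific growth rate at S = 15.1 mg/L: μ = YkS/(K_s+S) = 0.609·7.65·15.1/(58.1+15.1) = 0.9610 d⁻¹.
Then 1/θ_c = μ − k_d = 0.9610 − 0.101 = 0.8600 d⁻¹, giving θ_c = 1.163 d.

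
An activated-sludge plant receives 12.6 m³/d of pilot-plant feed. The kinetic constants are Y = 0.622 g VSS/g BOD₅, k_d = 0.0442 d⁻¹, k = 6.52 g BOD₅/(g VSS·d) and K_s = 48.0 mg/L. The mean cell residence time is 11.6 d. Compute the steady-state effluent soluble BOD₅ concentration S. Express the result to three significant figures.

S ≈ 1.59 mg/L

Effluent substrate depends only on kinetics and SRT: S = K_s(1 + k_d θ_c) / [θ_c(Yk − k_d) − 1] = 48.0 × (1 + 0.0442 × 11.6) / [11.6 × (0.622 × 6.52 − 0.0442) − 1] = 72.61 / 45.53 = 1.595 mg/L.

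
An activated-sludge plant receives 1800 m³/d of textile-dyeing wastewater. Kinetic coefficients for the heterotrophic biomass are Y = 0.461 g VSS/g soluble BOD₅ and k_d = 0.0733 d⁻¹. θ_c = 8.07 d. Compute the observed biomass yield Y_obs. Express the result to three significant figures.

Y_obs ≈ 0.290 g VSS/g soluble BOD₅

Y_obs = Y / (1 + k_d θ_c) = 0.461 / (1 + 0.0733 × 8.07) = 0.461 / 1.592 = 0.2897.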